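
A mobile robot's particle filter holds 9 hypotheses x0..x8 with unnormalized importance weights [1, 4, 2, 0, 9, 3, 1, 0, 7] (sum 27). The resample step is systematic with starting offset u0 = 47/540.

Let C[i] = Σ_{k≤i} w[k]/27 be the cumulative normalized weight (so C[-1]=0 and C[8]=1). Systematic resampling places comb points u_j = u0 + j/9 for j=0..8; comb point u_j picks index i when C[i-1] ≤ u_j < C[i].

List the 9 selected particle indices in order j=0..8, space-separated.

1 2 4 4 4 5 8 8 8

C = [1/27, 5/27, 7/27, 7/27, 16/27, 19/27, 20/27, 20/27, 1]
j=0: u_0=47/540 ∈ [1/27, 5/27) → index 1
j=1: u_1=107/540 ∈ [5/27, 7/27) → index 2
j=2: u_2=167/540 ∈ [7/27, 16/27) → index 4
j=3: u_3=227/540 ∈ [7/27, 16/27) → index 4
j=4: u_4=287/540 ∈ [7/27, 16/27) → index 4
j=5: u_5=347/540 ∈ [16/27, 19/27) → index 5
j=6: u_6=407/540 ∈ [20/27, 1) → index 8
j=7: u_7=467/540 ∈ [20/27, 1) → index 8
j=8: u_8=527/540 ∈ [20/27, 1) → index 8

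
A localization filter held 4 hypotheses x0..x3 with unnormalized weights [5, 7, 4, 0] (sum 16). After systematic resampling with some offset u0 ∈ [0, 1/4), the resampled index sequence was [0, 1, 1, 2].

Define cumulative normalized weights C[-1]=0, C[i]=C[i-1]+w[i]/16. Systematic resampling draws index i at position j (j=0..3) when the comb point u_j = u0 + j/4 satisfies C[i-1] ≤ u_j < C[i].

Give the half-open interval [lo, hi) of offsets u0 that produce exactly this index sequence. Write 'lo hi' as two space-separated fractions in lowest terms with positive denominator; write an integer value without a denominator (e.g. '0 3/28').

1/16 1/4

C = [5/16, 3/4, 1, 1]
j=0 picked index 0: u0 ∈ [0, 5/16)
j=1 picked index 1: u0 ∈ [1/16, 1/2)
j=2 picked index 1: u0 ∈ [-3/16, 1/4)
j=3 picked index 2: u0 ∈ [0, 1/4)
intersection: [1/16, 1/4)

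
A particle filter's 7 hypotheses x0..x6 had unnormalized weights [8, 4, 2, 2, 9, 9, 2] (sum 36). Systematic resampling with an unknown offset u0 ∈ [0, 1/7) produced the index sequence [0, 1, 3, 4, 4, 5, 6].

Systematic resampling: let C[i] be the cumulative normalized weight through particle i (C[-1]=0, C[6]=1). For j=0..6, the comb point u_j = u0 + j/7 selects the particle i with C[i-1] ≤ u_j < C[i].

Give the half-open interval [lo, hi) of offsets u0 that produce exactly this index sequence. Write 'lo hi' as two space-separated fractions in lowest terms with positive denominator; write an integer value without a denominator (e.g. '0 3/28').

13/126 31/252

C = [2/9, 1/3, 7/18, 4/9, 25/36, 17/18, 1]
j=0 picked index 0: u0 ∈ [0, 2/9)
j=1 picked index 1: u0 ∈ [5/63, 4/21)
j=2 picked index 3: u0 ∈ [13/126, 10/63)
j=3 picked index 4: u0 ∈ [1/63, 67/252)
j=4 picked index 4: u0 ∈ [-8/63, 31/252)
j=5 picked index 5: u0 ∈ [-5/252, 29/126)
j=6 picked index 6: u0 ∈ [11/126, 1/7)
intersection: [13/126, 31/252)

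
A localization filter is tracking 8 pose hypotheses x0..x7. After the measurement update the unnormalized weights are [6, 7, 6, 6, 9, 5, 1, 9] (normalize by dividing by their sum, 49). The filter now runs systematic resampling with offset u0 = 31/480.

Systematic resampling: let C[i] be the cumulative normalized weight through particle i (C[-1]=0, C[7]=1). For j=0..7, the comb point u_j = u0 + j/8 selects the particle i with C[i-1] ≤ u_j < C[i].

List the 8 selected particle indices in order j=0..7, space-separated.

0 1 2 3 4 4 6 7

C = [6/49, 13/49, 19/49, 25/49, 34/49, 39/49, 40/49, 1]
j=0: u_0=31/480 ∈ [0, 6/49) → index 0
j=1: u_1=91/480 ∈ [6/49, 13/49) → index 1
j=2: u_2=151/480 ∈ [13/49, 19/49) → index 2
j=3: u_3=211/480 ∈ [19/49, 25/49) → index 3
j=4: u_4=271/480 ∈ [25/49, 34/49) → index 4
j=5: u_5=331/480 ∈ [25/49, 34/49) → index 4
j=6: u_6=391/480 ∈ [39/49, 40/49) → index 6
j=7: u_7=451/480 ∈ [40/49, 1) → index 7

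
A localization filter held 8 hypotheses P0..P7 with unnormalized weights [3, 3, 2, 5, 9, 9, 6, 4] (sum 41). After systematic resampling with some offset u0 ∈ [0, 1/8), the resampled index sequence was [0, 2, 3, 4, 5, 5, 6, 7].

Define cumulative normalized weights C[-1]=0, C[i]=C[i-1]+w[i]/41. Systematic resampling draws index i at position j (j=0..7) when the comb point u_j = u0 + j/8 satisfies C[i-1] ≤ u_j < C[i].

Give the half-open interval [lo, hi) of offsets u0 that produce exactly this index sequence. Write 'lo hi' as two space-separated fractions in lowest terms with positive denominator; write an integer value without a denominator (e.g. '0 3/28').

3/82 11/164

C = [3/41, 6/41, 8/41, 13/41, 22/41, 31/41, 37/41, 1]
j=0 picked index 0: u0 ∈ [0, 3/41)
j=1 picked index 2: u0 ∈ [7/328, 23/328)
j=2 picked index 3: u0 ∈ [-9/164, 11/164)
j=3 picked index 4: u0 ∈ [-19/328, 53/328)
j=4 picked index 5: u0 ∈ [3/82, 21/82)
j=5 picked index 5: u0 ∈ [-29/328, 43/328)
j=6 picked index 6: u0 ∈ [1/164, 25/164)
j=7 picked index 7: u0 ∈ [9/328, 1/8)
intersection: [3/82, 11/164)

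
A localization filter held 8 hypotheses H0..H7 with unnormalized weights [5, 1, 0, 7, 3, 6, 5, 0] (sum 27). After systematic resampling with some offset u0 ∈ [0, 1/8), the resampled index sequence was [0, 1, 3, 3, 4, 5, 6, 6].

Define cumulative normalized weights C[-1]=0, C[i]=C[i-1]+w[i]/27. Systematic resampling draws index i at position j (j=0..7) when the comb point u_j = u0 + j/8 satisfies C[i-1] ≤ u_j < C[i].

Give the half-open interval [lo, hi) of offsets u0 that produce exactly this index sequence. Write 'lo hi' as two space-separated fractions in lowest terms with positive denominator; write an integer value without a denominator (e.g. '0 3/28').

C = [5/27, 2/9, 2/9, 13/27, 16/27, 22/27, 1, 1]
j=0 picked index 0: u0 ∈ [0, 5/27)
j=1 picked index 1: u0 ∈ [13/216, 7/72)
j=2 picked index 3: u0 ∈ [-1/36, 25/108)
j=3 picked index 3: u0 ∈ [-11/72, 23/216)
j=4 picked index 4: u0 ∈ [-1/54, 5/54)
j=5 picked index 5: u0 ∈ [-7/216, 41/216)
j=6 picked index 6: u0 ∈ [7/108, 1/4)
j=7 picked index 6: u0 ∈ [-13/216, 1/8)
intersection: [7/108, 5/54)

7/108 5/54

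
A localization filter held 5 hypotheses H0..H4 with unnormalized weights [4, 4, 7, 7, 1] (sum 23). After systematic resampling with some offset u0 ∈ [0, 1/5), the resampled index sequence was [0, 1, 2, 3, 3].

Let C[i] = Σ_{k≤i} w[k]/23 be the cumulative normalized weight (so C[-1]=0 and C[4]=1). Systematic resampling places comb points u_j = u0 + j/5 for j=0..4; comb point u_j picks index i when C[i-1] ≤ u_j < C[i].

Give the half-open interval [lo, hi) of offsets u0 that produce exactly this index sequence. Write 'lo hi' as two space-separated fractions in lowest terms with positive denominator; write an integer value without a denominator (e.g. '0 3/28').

C = [4/23, 8/23, 15/23, 22/23, 1]
j=0 picked index 0: u0 ∈ [0, 4/23)
j=1 picked index 1: u0 ∈ [-3/115, 17/115)
j=2 picked index 2: u0 ∈ [-6/115, 29/115)
j=3 picked index 3: u0 ∈ [6/115, 41/115)
j=4 picked index 3: u0 ∈ [-17/115, 18/115)
intersection: [6/115, 17/115)

6/115 17/115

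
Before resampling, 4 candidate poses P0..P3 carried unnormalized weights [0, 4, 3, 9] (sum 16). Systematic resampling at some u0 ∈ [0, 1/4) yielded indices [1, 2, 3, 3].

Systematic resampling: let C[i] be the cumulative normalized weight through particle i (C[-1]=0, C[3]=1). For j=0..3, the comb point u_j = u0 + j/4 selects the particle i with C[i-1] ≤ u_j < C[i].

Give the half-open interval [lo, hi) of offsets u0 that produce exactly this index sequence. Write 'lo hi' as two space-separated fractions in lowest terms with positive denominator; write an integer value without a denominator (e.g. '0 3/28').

C = [0, 1/4, 7/16, 1]
j=0 picked index 1: u0 ∈ [0, 1/4)
j=1 picked index 2: u0 ∈ [0, 3/16)
j=2 picked index 3: u0 ∈ [-1/16, 1/2)
j=3 picked index 3: u0 ∈ [-5/16, 1/4)
intersection: [0, 3/16)

0 3/16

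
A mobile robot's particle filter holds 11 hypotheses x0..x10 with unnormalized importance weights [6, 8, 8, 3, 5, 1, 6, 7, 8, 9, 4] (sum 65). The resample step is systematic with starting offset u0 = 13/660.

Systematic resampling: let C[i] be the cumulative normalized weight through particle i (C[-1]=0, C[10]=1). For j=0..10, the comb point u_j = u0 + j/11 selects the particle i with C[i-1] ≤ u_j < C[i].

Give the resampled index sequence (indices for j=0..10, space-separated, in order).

0 1 1 2 3 5 6 7 8 9 9

C = [6/65, 14/65, 22/65, 5/13, 6/13, 31/65, 37/65, 44/65, 4/5, 61/65, 1]
j=0: u_0=13/660 ∈ [0, 6/65) → index 0
j=1: u_1=73/660 ∈ [6/65, 14/65) → index 1
j=2: u_2=133/660 ∈ [6/65, 14/65) → index 1
j=3: u_3=193/660 ∈ [14/65, 22/65) → index 2
j=4: u_4=23/60 ∈ [22/65, 5/13) → index 3
j=5: u_5=313/660 ∈ [6/13, 31/65) → index 5
j=6: u_6=373/660 ∈ [31/65, 37/65) → index 6
j=7: u_7=433/660 ∈ [37/65, 44/65) → index 7
j=8: u_8=493/660 ∈ [44/65, 4/5) → index 8
j=9: u_9=553/660 ∈ [4/5, 61/65) → index 9
j=10: u_10=613/660 ∈ [4/5, 61/65) → index 9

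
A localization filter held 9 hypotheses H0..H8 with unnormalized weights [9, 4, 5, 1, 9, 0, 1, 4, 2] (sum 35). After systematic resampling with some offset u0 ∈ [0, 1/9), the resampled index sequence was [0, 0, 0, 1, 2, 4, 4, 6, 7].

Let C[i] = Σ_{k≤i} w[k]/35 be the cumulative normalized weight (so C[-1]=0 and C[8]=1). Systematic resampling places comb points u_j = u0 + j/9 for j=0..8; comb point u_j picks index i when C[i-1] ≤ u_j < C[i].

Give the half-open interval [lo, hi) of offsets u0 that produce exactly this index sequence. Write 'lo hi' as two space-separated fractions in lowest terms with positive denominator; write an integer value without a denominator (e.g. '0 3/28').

1/45 11/315

C = [9/35, 13/35, 18/35, 19/35, 4/5, 4/5, 29/35, 33/35, 1]
j=0 picked index 0: u0 ∈ [0, 9/35)
j=1 picked index 0: u0 ∈ [-1/9, 46/315)
j=2 picked index 0: u0 ∈ [-2/9, 11/315)
j=3 picked index 1: u0 ∈ [-8/105, 4/105)
j=4 picked index 2: u0 ∈ [-23/315, 22/315)
j=5 picked index 4: u0 ∈ [-4/315, 11/45)
j=6 picked index 4: u0 ∈ [-13/105, 2/15)
j=7 picked index 6: u0 ∈ [1/45, 16/315)
j=8 picked index 7: u0 ∈ [-19/315, 17/315)
intersection: [1/45, 11/315)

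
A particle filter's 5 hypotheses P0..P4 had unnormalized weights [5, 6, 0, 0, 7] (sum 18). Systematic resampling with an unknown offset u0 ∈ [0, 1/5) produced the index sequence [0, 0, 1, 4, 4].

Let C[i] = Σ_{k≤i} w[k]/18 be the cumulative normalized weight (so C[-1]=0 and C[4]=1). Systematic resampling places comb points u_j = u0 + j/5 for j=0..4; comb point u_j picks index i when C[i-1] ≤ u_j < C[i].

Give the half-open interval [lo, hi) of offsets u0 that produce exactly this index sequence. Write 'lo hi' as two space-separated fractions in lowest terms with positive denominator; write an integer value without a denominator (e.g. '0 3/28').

C = [5/18, 11/18, 11/18, 11/18, 1]
j=0 picked index 0: u0 ∈ [0, 5/18)
j=1 picked index 0: u0 ∈ [-1/5, 7/90)
j=2 picked index 1: u0 ∈ [-11/90, 19/90)
j=3 picked index 4: u0 ∈ [1/90, 2/5)
j=4 picked index 4: u0 ∈ [-17/90, 1/5)
intersection: [1/90, 7/90)

1/90 7/90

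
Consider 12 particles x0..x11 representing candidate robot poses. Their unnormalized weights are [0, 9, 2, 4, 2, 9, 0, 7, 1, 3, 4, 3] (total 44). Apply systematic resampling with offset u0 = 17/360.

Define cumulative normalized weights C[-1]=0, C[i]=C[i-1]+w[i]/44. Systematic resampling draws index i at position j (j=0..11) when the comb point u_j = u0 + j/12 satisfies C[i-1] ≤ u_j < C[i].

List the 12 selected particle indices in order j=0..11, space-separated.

C = [0, 9/44, 1/4, 15/44, 17/44, 13/22, 13/22, 3/4, 17/22, 37/44, 41/44, 1]
j=0: u_0=17/360 ∈ [0, 9/44) → index 1
j=1: u_1=47/360 ∈ [0, 9/44) → index 1
j=2: u_2=77/360 ∈ [9/44, 1/4) → index 2
j=3: u_3=107/360 ∈ [1/4, 15/44) → index 3
j=4: u_4=137/360 ∈ [15/44, 17/44) → index 4
j=5: u_5=167/360 ∈ [17/44, 13/22) → index 5
j=6: u_6=197/360 ∈ [17/44, 13/22) → index 5
j=7: u_7=227/360 ∈ [13/22, 3/4) → index 7
j=8: u_8=257/360 ∈ [13/22, 3/4) → index 7
j=9: u_9=287/360 ∈ [17/22, 37/44) → index 9
j=10: u_10=317/360 ∈ [37/44, 41/44) → index 10
j=11: u_11=347/360 ∈ [41/44, 1) → index 11

1 1 2 3 4 5 5 7 7 9 10 11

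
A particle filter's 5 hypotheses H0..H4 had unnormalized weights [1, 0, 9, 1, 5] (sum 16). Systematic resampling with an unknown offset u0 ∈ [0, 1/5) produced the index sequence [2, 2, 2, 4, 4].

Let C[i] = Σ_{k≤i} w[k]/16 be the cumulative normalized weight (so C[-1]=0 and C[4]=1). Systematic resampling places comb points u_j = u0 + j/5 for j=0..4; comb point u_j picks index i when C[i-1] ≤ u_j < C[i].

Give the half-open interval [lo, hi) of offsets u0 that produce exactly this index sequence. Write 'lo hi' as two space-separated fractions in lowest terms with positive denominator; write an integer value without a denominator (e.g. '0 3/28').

C = [1/16, 1/16, 5/8, 11/16, 1]
j=0 picked index 2: u0 ∈ [1/16, 5/8)
j=1 picked index 2: u0 ∈ [-11/80, 17/40)
j=2 picked index 2: u0 ∈ [-27/80, 9/40)
j=3 picked index 4: u0 ∈ [7/80, 2/5)
j=4 picked index 4: u0 ∈ [-9/80, 1/5)
intersection: [7/80, 1/5)

7/80 1/5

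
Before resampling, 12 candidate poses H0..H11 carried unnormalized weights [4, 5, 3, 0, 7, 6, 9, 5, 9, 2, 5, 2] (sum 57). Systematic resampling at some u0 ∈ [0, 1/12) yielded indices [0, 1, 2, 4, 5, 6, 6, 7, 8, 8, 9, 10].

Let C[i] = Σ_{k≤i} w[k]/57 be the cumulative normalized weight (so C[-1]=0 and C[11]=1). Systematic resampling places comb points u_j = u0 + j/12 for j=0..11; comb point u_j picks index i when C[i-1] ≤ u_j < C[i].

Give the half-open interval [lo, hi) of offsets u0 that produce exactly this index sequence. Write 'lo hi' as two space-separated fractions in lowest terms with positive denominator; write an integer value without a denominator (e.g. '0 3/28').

5/228 5/114

C = [4/57, 3/19, 4/19, 4/19, 1/3, 25/57, 34/57, 13/19, 16/19, 50/57, 55/57, 1]
j=0 picked index 0: u0 ∈ [0, 4/57)
j=1 picked index 1: u0 ∈ [-1/76, 17/228)
j=2 picked index 2: u0 ∈ [-1/114, 5/114)
j=3 picked index 4: u0 ∈ [-3/76, 1/12)
j=4 picked index 5: u0 ∈ [0, 2/19)
j=5 picked index 6: u0 ∈ [5/228, 41/228)
j=6 picked index 6: u0 ∈ [-7/114, 11/114)
j=7 picked index 7: u0 ∈ [1/76, 23/228)
j=8 picked index 8: u0 ∈ [1/57, 10/57)
j=9 picked index 8: u0 ∈ [-5/76, 7/76)
j=10 picked index 9: u0 ∈ [1/114, 5/114)
j=11 picked index 10: u0 ∈ [-3/76, 11/228)
intersection: [5/228, 5/114)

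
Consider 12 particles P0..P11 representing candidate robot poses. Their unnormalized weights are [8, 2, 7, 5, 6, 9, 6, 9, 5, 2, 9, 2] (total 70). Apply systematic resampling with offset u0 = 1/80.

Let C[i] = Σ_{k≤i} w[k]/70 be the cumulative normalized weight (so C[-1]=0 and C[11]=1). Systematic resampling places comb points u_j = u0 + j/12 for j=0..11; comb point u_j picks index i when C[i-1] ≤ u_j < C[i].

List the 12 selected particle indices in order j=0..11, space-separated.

C = [4/35, 1/7, 17/70, 11/35, 2/5, 37/70, 43/70, 26/35, 57/70, 59/70, 34/35, 1]
j=0: u_0=1/80 ∈ [0, 4/35) → index 0
j=1: u_1=23/240 ∈ [0, 4/35) → index 0
j=2: u_2=43/240 ∈ [1/7, 17/70) → index 2
j=3: u_3=21/80 ∈ [17/70, 11/35) → index 3
j=4: u_4=83/240 ∈ [11/35, 2/5) → index 4
j=5: u_5=103/240 ∈ [2/5, 37/70) → index 5
j=6: u_6=41/80 ∈ [2/5, 37/70) → index 5
j=7: u_7=143/240 ∈ [37/70, 43/70) → index 6
j=8: u_8=163/240 ∈ [43/70, 26/35) → index 7
j=9: u_9=61/80 ∈ [26/35, 57/70) → index 8
j=10: u_10=203/240 ∈ [59/70, 34/35) → index 10
j=11: u_11=223/240 ∈ [59/70, 34/35) → index 10

0 0 2 3 4 5 5 6 7 8 10 10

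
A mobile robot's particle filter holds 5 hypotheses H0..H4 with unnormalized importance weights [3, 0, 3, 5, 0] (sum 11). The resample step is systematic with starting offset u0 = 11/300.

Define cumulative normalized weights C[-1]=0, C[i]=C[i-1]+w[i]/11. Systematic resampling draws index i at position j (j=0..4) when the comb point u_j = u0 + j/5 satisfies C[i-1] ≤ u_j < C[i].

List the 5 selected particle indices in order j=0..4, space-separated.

0 0 2 3 3

C = [3/11, 3/11, 6/11, 1, 1]
j=0: u_0=11/300 ∈ [0, 3/11) → index 0
j=1: u_1=71/300 ∈ [0, 3/11) → index 0
j=2: u_2=131/300 ∈ [3/11, 6/11) → index 2
j=3: u_3=191/300 ∈ [6/11, 1) → index 3
j=4: u_4=251/300 ∈ [6/11, 1) → index 3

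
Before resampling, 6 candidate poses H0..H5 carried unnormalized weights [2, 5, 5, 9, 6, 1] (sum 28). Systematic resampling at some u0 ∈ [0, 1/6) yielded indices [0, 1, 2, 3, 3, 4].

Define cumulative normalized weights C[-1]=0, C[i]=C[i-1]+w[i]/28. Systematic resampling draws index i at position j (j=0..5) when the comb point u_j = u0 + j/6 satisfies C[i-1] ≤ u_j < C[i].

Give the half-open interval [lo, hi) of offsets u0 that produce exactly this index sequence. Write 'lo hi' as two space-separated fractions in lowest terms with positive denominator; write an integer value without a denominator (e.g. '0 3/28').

C = [1/14, 1/4, 3/7, 3/4, 27/28, 1]
j=0 picked index 0: u0 ∈ [0, 1/14)
j=1 picked index 1: u0 ∈ [-2/21, 1/12)
j=2 picked index 2: u0 ∈ [-1/12, 2/21)
j=3 picked index 3: u0 ∈ [-1/14, 1/4)
j=4 picked index 3: u0 ∈ [-5/21, 1/12)
j=5 picked index 4: u0 ∈ [-1/12, 11/84)
intersection: [0, 1/14)

0 1/14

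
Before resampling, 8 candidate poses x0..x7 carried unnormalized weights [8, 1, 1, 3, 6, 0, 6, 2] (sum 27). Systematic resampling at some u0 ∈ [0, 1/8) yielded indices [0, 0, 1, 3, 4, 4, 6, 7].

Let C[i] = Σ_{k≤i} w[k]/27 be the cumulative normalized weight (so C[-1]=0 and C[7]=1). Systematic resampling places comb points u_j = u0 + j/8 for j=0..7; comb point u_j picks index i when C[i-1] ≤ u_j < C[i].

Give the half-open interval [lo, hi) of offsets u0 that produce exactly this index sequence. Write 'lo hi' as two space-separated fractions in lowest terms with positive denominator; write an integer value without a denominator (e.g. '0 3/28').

11/216 17/216

C = [8/27, 1/3, 10/27, 13/27, 19/27, 19/27, 25/27, 1]
j=0 picked index 0: u0 ∈ [0, 8/27)
j=1 picked index 0: u0 ∈ [-1/8, 37/216)
j=2 picked index 1: u0 ∈ [5/108, 1/12)
j=3 picked index 3: u0 ∈ [-1/216, 23/216)
j=4 picked index 4: u0 ∈ [-1/54, 11/54)
j=5 picked index 4: u0 ∈ [-31/216, 17/216)
j=6 picked index 6: u0 ∈ [-5/108, 19/108)
j=7 picked index 7: u0 ∈ [11/216, 1/8)
intersection: [11/216, 17/216)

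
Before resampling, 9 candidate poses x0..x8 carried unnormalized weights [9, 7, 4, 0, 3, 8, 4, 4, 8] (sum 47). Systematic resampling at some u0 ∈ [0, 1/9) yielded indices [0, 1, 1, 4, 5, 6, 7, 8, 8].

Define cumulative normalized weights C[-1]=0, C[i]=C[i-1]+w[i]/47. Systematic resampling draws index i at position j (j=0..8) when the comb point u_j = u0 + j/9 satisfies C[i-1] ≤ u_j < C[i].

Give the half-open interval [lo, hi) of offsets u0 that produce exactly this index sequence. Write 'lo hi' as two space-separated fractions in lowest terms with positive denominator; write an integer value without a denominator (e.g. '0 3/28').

44/423 1/9

C = [9/47, 16/47, 20/47, 20/47, 23/47, 31/47, 35/47, 39/47, 1]
j=0 picked index 0: u0 ∈ [0, 9/47)
j=1 picked index 1: u0 ∈ [34/423, 97/423)
j=2 picked index 1: u0 ∈ [-13/423, 50/423)
j=3 picked index 4: u0 ∈ [13/141, 22/141)
j=4 picked index 5: u0 ∈ [19/423, 91/423)
j=5 picked index 6: u0 ∈ [44/423, 80/423)
j=6 picked index 7: u0 ∈ [11/141, 23/141)
j=7 picked index 8: u0 ∈ [22/423, 2/9)
j=8 picked index 8: u0 ∈ [-25/423, 1/9)
intersection: [44/423, 1/9)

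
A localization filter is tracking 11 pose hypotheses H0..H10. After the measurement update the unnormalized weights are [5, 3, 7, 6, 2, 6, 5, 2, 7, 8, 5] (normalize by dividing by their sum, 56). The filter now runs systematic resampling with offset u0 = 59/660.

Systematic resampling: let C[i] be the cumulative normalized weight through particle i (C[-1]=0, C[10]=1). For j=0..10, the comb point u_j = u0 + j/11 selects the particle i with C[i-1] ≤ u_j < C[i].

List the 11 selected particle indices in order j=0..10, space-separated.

1 2 3 3 5 6 7 8 9 9 10

C = [5/56, 1/7, 15/56, 3/8, 23/56, 29/56, 17/28, 9/14, 43/56, 51/56, 1]
j=0: u_0=59/660 ∈ [5/56, 1/7) → index 1
j=1: u_1=119/660 ∈ [1/7, 15/56) → index 2
j=2: u_2=179/660 ∈ [15/56, 3/8) → index 3
j=3: u_3=239/660 ∈ [15/56, 3/8) → index 3
j=4: u_4=299/660 ∈ [23/56, 29/56) → index 5
j=5: u_5=359/660 ∈ [29/56, 17/28) → index 6
j=6: u_6=419/660 ∈ [17/28, 9/14) → index 7
j=7: u_7=479/660 ∈ [9/14, 43/56) → index 8
j=8: u_8=49/60 ∈ [43/56, 51/56) → index 9
j=9: u_9=599/660 ∈ [43/56, 51/56) → index 9
j=10: u_10=659/660 ∈ [51/56, 1) → index 10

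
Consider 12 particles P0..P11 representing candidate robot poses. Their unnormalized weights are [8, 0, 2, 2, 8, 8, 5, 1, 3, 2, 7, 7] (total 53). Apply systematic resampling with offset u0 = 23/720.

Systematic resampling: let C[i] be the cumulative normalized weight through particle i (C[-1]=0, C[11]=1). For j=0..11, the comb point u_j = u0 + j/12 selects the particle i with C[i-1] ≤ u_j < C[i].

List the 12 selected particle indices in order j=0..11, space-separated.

0 0 3 4 4 5 6 6 9 10 10 11

C = [8/53, 8/53, 10/53, 12/53, 20/53, 28/53, 33/53, 34/53, 37/53, 39/53, 46/53, 1]
j=0: u_0=23/720 ∈ [0, 8/53) → index 0
j=1: u_1=83/720 ∈ [0, 8/53) → index 0
j=2: u_2=143/720 ∈ [10/53, 12/53) → index 3
j=3: u_3=203/720 ∈ [12/53, 20/53) → index 4
j=4: u_4=263/720 ∈ [12/53, 20/53) → index 4
j=5: u_5=323/720 ∈ [20/53, 28/53) → index 5
j=6: u_6=383/720 ∈ [28/53, 33/53) → index 6
j=7: u_7=443/720 ∈ [28/53, 33/53) → index 6
j=8: u_8=503/720 ∈ [37/53, 39/53) → index 9
j=9: u_9=563/720 ∈ [39/53, 46/53) → index 10
j=10: u_10=623/720 ∈ [39/53, 46/53) → index 10
j=11: u_11=683/720 ∈ [46/53, 1) → index 11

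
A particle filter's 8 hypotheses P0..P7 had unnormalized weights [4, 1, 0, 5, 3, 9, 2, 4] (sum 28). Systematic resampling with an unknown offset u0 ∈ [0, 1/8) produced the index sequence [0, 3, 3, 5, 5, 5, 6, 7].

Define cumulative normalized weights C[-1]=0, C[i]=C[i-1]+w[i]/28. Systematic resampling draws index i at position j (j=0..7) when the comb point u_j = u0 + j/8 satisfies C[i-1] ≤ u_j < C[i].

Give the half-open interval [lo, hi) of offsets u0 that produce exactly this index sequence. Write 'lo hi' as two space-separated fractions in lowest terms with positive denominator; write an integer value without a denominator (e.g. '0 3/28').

5/56 3/28

C = [1/7, 5/28, 5/28, 5/14, 13/28, 11/14, 6/7, 1]
j=0 picked index 0: u0 ∈ [0, 1/7)
j=1 picked index 3: u0 ∈ [3/56, 13/56)
j=2 picked index 3: u0 ∈ [-1/14, 3/28)
j=3 picked index 5: u0 ∈ [5/56, 23/56)
j=4 picked index 5: u0 ∈ [-1/28, 2/7)
j=5 picked index 5: u0 ∈ [-9/56, 9/56)
j=6 picked index 6: u0 ∈ [1/28, 3/28)
j=7 picked index 7: u0 ∈ [-1/56, 1/8)
intersection: [5/56, 3/28)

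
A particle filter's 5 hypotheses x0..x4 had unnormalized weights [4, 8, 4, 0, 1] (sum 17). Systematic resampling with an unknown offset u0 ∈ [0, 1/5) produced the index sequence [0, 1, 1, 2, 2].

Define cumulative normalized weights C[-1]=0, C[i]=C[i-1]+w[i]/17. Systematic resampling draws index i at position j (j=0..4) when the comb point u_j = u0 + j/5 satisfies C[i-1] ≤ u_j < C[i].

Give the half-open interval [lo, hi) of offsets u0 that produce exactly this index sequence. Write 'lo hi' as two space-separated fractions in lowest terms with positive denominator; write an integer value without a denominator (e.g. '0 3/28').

C = [4/17, 12/17, 16/17, 16/17, 1]
j=0 picked index 0: u0 ∈ [0, 4/17)
j=1 picked index 1: u0 ∈ [3/85, 43/85)
j=2 picked index 1: u0 ∈ [-14/85, 26/85)
j=3 picked index 2: u0 ∈ [9/85, 29/85)
j=4 picked index 2: u0 ∈ [-8/85, 12/85)
intersection: [9/85, 12/85)

9/85 12/85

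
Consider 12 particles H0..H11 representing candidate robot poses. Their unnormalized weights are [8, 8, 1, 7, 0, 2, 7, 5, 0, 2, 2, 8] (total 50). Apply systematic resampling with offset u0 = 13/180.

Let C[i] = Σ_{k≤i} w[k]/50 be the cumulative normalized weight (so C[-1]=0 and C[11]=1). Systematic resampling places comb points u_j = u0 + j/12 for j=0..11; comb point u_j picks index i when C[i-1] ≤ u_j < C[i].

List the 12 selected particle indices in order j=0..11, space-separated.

C = [4/25, 8/25, 17/50, 12/25, 12/25, 13/25, 33/50, 19/25, 19/25, 4/5, 21/25, 1]
j=0: u_0=13/180 ∈ [0, 4/25) → index 0
j=1: u_1=7/45 ∈ [0, 4/25) → index 0
j=2: u_2=43/180 ∈ [4/25, 8/25) → index 1
j=3: u_3=29/90 ∈ [8/25, 17/50) → index 2
j=4: u_4=73/180 ∈ [17/50, 12/25) → index 3
j=5: u_5=22/45 ∈ [12/25, 13/25) → index 5
j=6: u_6=103/180 ∈ [13/25, 33/50) → index 6
j=7: u_7=59/90 ∈ [13/25, 33/50) → index 6
j=8: u_8=133/180 ∈ [33/50, 19/25) → index 7
j=9: u_9=37/45 ∈ [4/5, 21/25) → index 10
j=10: u_10=163/180 ∈ [21/25, 1) → index 11
j=11: u_11=89/90 ∈ [21/25, 1) → index 11

0 0 1 2 3 5 6 6 7 10 11 11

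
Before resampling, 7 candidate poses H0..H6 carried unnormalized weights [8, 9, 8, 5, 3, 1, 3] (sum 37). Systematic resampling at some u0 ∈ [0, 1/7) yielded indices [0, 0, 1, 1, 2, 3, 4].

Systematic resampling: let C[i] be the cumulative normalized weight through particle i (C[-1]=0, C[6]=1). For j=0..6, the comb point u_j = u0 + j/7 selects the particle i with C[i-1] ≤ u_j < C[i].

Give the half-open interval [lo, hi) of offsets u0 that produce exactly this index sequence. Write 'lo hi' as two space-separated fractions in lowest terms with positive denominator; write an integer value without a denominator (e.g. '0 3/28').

0 8/259

C = [8/37, 17/37, 25/37, 30/37, 33/37, 34/37, 1]
j=0 picked index 0: u0 ∈ [0, 8/37)
j=1 picked index 0: u0 ∈ [-1/7, 19/259)
j=2 picked index 1: u0 ∈ [-18/259, 45/259)
j=3 picked index 1: u0 ∈ [-55/259, 8/259)
j=4 picked index 2: u0 ∈ [-29/259, 27/259)
j=5 picked index 3: u0 ∈ [-10/259, 25/259)
j=6 picked index 4: u0 ∈ [-12/259, 9/259)
intersection: [0, 8/259)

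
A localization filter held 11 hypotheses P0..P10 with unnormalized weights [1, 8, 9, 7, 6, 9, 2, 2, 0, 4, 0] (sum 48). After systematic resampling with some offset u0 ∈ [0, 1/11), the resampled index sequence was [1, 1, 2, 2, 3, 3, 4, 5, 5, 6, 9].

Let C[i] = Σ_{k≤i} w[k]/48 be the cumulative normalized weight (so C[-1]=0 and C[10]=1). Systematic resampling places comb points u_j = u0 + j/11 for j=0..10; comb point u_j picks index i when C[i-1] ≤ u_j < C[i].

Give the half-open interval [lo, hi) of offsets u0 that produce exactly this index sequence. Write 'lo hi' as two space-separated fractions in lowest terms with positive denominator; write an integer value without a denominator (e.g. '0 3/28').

C = [1/48, 3/16, 3/8, 25/48, 31/48, 5/6, 7/8, 11/12, 11/12, 1, 1]
j=0 picked index 1: u0 ∈ [1/48, 3/16)
j=1 picked index 1: u0 ∈ [-37/528, 17/176)
j=2 picked index 2: u0 ∈ [1/176, 17/88)
j=3 picked index 2: u0 ∈ [-15/176, 9/88)
j=4 picked index 3: u0 ∈ [1/88, 83/528)
j=5 picked index 3: u0 ∈ [-7/88, 35/528)
j=6 picked index 4: u0 ∈ [-13/528, 53/528)
j=7 picked index 5: u0 ∈ [5/528, 13/66)
j=8 picked index 5: u0 ∈ [-43/528, 7/66)
j=9 picked index 6: u0 ∈ [1/66, 5/88)
j=10 picked index 9: u0 ∈ [1/132, 1/11)
intersection: [1/48, 5/88)

1/48 5/88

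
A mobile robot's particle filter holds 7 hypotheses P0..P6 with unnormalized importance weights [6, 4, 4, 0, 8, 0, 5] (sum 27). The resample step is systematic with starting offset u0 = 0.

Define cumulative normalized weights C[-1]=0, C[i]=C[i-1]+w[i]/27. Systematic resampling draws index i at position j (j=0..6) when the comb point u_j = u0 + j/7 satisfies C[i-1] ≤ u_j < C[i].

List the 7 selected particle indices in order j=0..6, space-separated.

C = [2/9, 10/27, 14/27, 14/27, 22/27, 22/27, 1]
j=0: u_0=0 ∈ [0, 2/9) → index 0
j=1: u_1=1/7 ∈ [0, 2/9) → index 0
j=2: u_2=2/7 ∈ [2/9, 10/27) → index 1
j=3: u_3=3/7 ∈ [10/27, 14/27) → index 2
j=4: u_4=4/7 ∈ [14/27, 22/27) → index 4
j=5: u_5=5/7 ∈ [14/27, 22/27) → index 4
j=6: u_6=6/7 ∈ [22/27, 1) → index 6

0 0 1 2 4 4 6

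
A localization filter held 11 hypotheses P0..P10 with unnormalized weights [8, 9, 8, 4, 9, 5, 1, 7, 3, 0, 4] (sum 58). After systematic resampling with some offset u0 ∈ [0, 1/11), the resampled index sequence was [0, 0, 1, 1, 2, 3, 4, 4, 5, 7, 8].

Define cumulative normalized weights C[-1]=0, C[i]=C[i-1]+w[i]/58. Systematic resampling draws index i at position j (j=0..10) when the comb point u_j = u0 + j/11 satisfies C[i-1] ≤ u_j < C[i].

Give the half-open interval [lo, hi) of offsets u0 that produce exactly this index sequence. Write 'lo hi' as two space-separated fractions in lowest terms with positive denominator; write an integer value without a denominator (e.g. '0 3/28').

0 9/638

C = [4/29, 17/58, 25/58, 1/2, 19/29, 43/58, 22/29, 51/58, 27/29, 27/29, 1]
j=0 picked index 0: u0 ∈ [0, 4/29)
j=1 picked index 0: u0 ∈ [-1/11, 15/319)
j=2 picked index 1: u0 ∈ [-14/319, 71/638)
j=3 picked index 1: u0 ∈ [-43/319, 13/638)
j=4 picked index 2: u0 ∈ [-45/638, 43/638)
j=5 picked index 3: u0 ∈ [-15/638, 1/22)
j=6 picked index 4: u0 ∈ [-1/22, 35/319)
j=7 picked index 4: u0 ∈ [-3/22, 6/319)
j=8 picked index 5: u0 ∈ [-23/319, 9/638)
j=9 picked index 7: u0 ∈ [-19/319, 39/638)
j=10 picked index 8: u0 ∈ [-19/638, 7/319)
intersection: [0, 9/638)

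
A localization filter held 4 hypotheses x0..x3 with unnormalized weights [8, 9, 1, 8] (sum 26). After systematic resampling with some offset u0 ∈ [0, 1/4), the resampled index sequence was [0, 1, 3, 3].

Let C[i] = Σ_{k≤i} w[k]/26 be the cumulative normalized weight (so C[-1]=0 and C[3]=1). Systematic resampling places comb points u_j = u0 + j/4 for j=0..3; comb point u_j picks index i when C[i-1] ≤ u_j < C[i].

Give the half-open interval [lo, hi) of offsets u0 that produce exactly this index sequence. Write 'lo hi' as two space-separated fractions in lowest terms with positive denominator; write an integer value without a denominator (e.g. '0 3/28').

5/26 1/4

C = [4/13, 17/26, 9/13, 1]
j=0 picked index 0: u0 ∈ [0, 4/13)
j=1 picked index 1: u0 ∈ [3/52, 21/52)
j=2 picked index 3: u0 ∈ [5/26, 1/2)
j=3 picked index 3: u0 ∈ [-3/52, 1/4)
intersection: [5/26, 1/4)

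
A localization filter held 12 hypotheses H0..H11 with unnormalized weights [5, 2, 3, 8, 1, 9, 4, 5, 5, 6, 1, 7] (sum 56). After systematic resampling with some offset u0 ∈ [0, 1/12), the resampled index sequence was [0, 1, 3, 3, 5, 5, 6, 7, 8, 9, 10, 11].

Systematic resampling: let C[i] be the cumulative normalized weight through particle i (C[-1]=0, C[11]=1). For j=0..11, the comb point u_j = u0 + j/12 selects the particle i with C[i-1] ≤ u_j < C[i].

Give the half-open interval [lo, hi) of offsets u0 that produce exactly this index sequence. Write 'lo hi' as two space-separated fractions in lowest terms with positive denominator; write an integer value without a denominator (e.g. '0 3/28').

C = [5/56, 1/8, 5/28, 9/28, 19/56, 1/2, 4/7, 37/56, 3/4, 6/7, 7/8, 1]
j=0 picked index 0: u0 ∈ [0, 5/56)
j=1 picked index 1: u0 ∈ [1/168, 1/24)
j=2 picked index 3: u0 ∈ [1/84, 13/84)
j=3 picked index 3: u0 ∈ [-1/14, 1/14)
j=4 picked index 5: u0 ∈ [1/168, 1/6)
j=5 picked index 5: u0 ∈ [-13/168, 1/12)
j=6 picked index 6: u0 ∈ [0, 1/14)
j=7 picked index 7: u0 ∈ [-1/84, 13/168)
j=8 picked index 8: u0 ∈ [-1/168, 1/12)
j=9 picked index 9: u0 ∈ [0, 3/28)
j=10 picked index 10: u0 ∈ [1/42, 1/24)
j=11 picked index 11: u0 ∈ [-1/24, 1/12)
intersection: [1/42, 1/24)

1/42 1/24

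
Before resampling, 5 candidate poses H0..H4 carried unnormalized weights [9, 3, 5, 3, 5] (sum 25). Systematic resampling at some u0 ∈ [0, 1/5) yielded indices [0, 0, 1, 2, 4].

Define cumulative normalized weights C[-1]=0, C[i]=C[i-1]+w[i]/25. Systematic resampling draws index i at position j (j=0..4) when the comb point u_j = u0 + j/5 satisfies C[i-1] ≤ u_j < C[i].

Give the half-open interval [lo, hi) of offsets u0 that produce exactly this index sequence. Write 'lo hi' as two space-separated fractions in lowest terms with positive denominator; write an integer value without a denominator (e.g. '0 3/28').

0 2/25

C = [9/25, 12/25, 17/25, 4/5, 1]
j=0 picked index 0: u0 ∈ [0, 9/25)
j=1 picked index 0: u0 ∈ [-1/5, 4/25)
j=2 picked index 1: u0 ∈ [-1/25, 2/25)
j=3 picked index 2: u0 ∈ [-3/25, 2/25)
j=4 picked index 4: u0 ∈ [0, 1/5)
intersection: [0, 2/25)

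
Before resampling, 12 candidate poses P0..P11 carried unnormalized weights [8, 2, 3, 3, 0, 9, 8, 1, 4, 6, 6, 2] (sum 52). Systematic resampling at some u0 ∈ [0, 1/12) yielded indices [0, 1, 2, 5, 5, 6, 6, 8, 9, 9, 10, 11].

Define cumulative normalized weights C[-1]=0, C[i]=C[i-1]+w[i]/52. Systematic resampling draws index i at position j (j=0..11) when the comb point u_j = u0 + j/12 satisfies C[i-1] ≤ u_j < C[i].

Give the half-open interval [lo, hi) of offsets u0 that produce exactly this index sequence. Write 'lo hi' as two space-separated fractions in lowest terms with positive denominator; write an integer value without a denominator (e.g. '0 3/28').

C = [2/13, 5/26, 1/4, 4/13, 4/13, 25/52, 33/52, 17/26, 19/26, 11/13, 25/26, 1]
j=0 picked index 0: u0 ∈ [0, 2/13)
j=1 picked index 1: u0 ∈ [11/156, 17/156)
j=2 picked index 2: u0 ∈ [1/39, 1/12)
j=3 picked index 5: u0 ∈ [3/52, 3/13)
j=4 picked index 5: u0 ∈ [-1/39, 23/156)
j=5 picked index 6: u0 ∈ [5/78, 17/78)
j=6 picked index 6: u0 ∈ [-1/52, 7/52)
j=7 picked index 8: u0 ∈ [11/156, 23/156)
j=8 picked index 9: u0 ∈ [5/78, 7/39)
j=9 picked index 9: u0 ∈ [-1/52, 5/52)
j=10 picked index 10: u0 ∈ [1/78, 5/39)
j=11 picked index 11: u0 ∈ [7/156, 1/12)
intersection: [11/156, 1/12)

11/156 1/12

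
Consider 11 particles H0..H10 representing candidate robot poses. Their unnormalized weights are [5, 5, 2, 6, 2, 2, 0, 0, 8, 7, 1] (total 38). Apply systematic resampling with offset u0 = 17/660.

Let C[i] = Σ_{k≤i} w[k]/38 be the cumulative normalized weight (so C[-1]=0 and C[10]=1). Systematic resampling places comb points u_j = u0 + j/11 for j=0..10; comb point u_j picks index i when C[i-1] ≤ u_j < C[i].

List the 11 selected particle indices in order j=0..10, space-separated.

C = [5/38, 5/19, 6/19, 9/19, 10/19, 11/19, 11/19, 11/19, 15/19, 37/38, 1]
j=0: u_0=17/660 ∈ [0, 5/38) → index 0
j=1: u_1=7/60 ∈ [0, 5/38) → index 0
j=2: u_2=137/660 ∈ [5/38, 5/19) → index 1
j=3: u_3=197/660 ∈ [5/19, 6/19) → index 2
j=4: u_4=257/660 ∈ [6/19, 9/19) → index 3
j=5: u_5=317/660 ∈ [9/19, 10/19) → index 4
j=6: u_6=377/660 ∈ [10/19, 11/19) → index 5
j=7: u_7=437/660 ∈ [11/19, 15/19) → index 8
j=8: u_8=497/660 ∈ [11/19, 15/19) → index 8
j=9: u_9=557/660 ∈ [15/19, 37/38) → index 9
j=10: u_10=617/660 ∈ [15/19, 37/38) → index 9

0 0 1 2 3 4 5 8 8 9 9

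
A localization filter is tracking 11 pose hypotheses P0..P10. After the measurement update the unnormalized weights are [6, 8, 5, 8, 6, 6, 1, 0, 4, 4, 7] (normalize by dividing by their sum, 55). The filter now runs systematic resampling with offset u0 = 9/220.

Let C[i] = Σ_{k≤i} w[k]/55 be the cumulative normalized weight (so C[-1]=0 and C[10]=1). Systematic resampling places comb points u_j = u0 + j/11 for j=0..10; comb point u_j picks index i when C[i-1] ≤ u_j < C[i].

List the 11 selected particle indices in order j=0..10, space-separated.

0 1 1 2 3 4 4 5 8 9 10

C = [6/55, 14/55, 19/55, 27/55, 3/5, 39/55, 8/11, 8/11, 4/5, 48/55, 1]
j=0: u_0=9/220 ∈ [0, 6/55) → index 0
j=1: u_1=29/220 ∈ [6/55, 14/55) → index 1
j=2: u_2=49/220 ∈ [6/55, 14/55) → index 1
j=3: u_3=69/220 ∈ [14/55, 19/55) → index 2
j=4: u_4=89/220 ∈ [19/55, 27/55) → index 3
j=5: u_5=109/220 ∈ [27/55, 3/5) → index 4
j=6: u_6=129/220 ∈ [27/55, 3/5) → index 4
j=7: u_7=149/220 ∈ [3/5, 39/55) → index 5
j=8: u_8=169/220 ∈ [8/11, 4/5) → index 8
j=9: u_9=189/220 ∈ [4/5, 48/55) → index 9
j=10: u_10=19/20 ∈ [48/55, 1) → index 10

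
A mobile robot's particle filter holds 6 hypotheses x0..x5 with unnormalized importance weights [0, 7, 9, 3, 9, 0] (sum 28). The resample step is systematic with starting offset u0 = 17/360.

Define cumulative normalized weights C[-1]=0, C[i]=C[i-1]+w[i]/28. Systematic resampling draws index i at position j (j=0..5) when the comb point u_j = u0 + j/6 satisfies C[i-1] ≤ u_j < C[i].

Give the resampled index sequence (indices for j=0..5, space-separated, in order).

C = [0, 1/4, 4/7, 19/28, 1, 1]
j=0: u_0=17/360 ∈ [0, 1/4) → index 1
j=1: u_1=77/360 ∈ [0, 1/4) → index 1
j=2: u_2=137/360 ∈ [1/4, 4/7) → index 2
j=3: u_3=197/360 ∈ [1/4, 4/7) → index 2
j=4: u_4=257/360 ∈ [19/28, 1) → index 4
j=5: u_5=317/360 ∈ [19/28, 1) → index 4

1 1 2 2 4 4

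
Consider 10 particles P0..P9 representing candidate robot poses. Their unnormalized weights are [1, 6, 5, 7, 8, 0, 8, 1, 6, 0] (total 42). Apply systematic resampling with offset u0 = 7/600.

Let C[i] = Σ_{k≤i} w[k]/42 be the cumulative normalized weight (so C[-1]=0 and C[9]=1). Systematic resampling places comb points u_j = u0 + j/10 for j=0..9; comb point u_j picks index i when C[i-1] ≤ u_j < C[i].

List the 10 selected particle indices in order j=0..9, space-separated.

C = [1/42, 1/6, 2/7, 19/42, 9/14, 9/14, 5/6, 6/7, 1, 1]
j=0: u_0=7/600 ∈ [0, 1/42) → index 0
j=1: u_1=67/600 ∈ [1/42, 1/6) → index 1
j=2: u_2=127/600 ∈ [1/6, 2/7) → index 2
j=3: u_3=187/600 ∈ [2/7, 19/42) → index 3
j=4: u_4=247/600 ∈ [2/7, 19/42) → index 3
j=5: u_5=307/600 ∈ [19/42, 9/14) → index 4
j=6: u_6=367/600 ∈ [19/42, 9/14) → index 4
j=7: u_7=427/600 ∈ [9/14, 5/6) → index 6
j=8: u_8=487/600 ∈ [9/14, 5/6) → index 6
j=9: u_9=547/600 ∈ [6/7, 1) → index 8

0 1 2 3 3 4 4 6 6 8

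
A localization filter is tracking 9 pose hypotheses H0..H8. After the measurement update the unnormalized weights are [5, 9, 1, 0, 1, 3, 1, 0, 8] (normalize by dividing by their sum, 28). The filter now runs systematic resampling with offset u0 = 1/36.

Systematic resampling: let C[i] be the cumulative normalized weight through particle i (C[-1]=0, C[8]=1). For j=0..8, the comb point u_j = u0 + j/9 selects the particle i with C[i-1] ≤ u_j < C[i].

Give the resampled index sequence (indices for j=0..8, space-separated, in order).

C = [5/28, 1/2, 15/28, 15/28, 4/7, 19/28, 5/7, 5/7, 1]
j=0: u_0=1/36 ∈ [0, 5/28) → index 0
j=1: u_1=5/36 ∈ [0, 5/28) → index 0
j=2: u_2=1/4 ∈ [5/28, 1/2) → index 1
j=3: u_3=13/36 ∈ [5/28, 1/2) → index 1
j=4: u_4=17/36 ∈ [5/28, 1/2) → index 1
j=5: u_5=7/12 ∈ [4/7, 19/28) → index 5
j=6: u_6=25/36 ∈ [19/28, 5/7) → index 6
j=7: u_7=29/36 ∈ [5/7, 1) → index 8
j=8: u_8=11/12 ∈ [5/7, 1) → index 8

0 0 1 1 1 5 6 8 8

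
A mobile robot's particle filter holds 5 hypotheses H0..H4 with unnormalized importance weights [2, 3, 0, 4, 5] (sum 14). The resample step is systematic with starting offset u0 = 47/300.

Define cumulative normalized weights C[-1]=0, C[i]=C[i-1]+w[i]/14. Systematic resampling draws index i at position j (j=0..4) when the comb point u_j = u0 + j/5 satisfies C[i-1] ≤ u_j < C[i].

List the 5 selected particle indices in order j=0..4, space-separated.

1 1 3 4 4

C = [1/7, 5/14, 5/14, 9/14, 1]
j=0: u_0=47/300 ∈ [1/7, 5/14) → index 1
j=1: u_1=107/300 ∈ [1/7, 5/14) → index 1
j=2: u_2=167/300 ∈ [5/14, 9/14) → index 3
j=3: u_3=227/300 ∈ [9/14, 1) → index 4
j=4: u_4=287/300 ∈ [9/14, 1) → index 4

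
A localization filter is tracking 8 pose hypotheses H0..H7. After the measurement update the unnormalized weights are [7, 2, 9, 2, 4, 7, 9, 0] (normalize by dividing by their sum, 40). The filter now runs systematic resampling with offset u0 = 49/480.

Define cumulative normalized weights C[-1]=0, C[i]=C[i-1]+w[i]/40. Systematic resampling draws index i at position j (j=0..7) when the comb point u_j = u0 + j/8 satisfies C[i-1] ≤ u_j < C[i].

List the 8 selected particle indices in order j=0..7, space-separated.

C = [7/40, 9/40, 9/20, 1/2, 3/5, 31/40, 1, 1]
j=0: u_0=49/480 ∈ [0, 7/40) → index 0
j=1: u_1=109/480 ∈ [9/40, 9/20) → index 2
j=2: u_2=169/480 ∈ [9/40, 9/20) → index 2
j=3: u_3=229/480 ∈ [9/20, 1/2) → index 3
j=4: u_4=289/480 ∈ [3/5, 31/40) → index 5
j=5: u_5=349/480 ∈ [3/5, 31/40) → index 5
j=6: u_6=409/480 ∈ [31/40, 1) → index 6
j=7: u_7=469/480 ∈ [31/40, 1) → index 6

0 2 2 3 5 5 6 6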